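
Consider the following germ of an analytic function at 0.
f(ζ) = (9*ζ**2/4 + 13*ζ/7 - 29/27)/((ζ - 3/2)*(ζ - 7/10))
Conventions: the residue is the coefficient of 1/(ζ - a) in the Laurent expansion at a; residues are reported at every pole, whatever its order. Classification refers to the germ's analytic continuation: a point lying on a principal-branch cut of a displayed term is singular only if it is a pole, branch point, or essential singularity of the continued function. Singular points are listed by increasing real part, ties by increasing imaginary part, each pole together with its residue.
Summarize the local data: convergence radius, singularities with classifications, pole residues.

Denominator factor (ζ - 7/10): pole of order 1 at 7/10, modulus 7/10.
Denominator factor (ζ - 3/2): pole of order 1 at 3/2, modulus 3/2.
The radius of convergence is the smallest modulus among the singular points: 7/10.
At the order-1 pole 7/10 set g(ζ) = (ζ - (7/10))*f(ζ) = (9*ζ**2/4 + 13*ζ/7 - 29/27)/(ζ - 3/2).
Simple pole: residue = g(a) at a = 7/10, which is -14347/8640.
At the order-1 pole 3/2 set g(ζ) = (ζ - (3/2))*f(ζ) = (9*ζ**2/4 + 13*ζ/7 - 29/27)/(ζ - 7/10).
Simple pole: residue = g(a) at a = 3/2, which is 102425/12096.
List the singular points by increasing real part (a conjugate pair: the negative imaginary part first).

Radius of convergence at 0: 7/10.
At 7/10: a pole of order 1; residue -14347/8640.
At 3/2: a pole of order 1; residue 102425/12096.


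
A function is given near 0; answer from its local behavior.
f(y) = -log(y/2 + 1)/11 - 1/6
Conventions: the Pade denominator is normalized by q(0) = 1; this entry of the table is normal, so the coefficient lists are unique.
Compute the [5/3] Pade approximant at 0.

Taylor coefficients needed (expand at 0): a_0 = -1/6, a_1 = -1/22, a_2 = 1/88, a_3 = -1/264, a_4 = 1/704, a_5 = -1/1760, a_6 = 1/4224, a_7 = -1/9856, a_8 = 1/22528.
Write the denominator as Q(y) = 1 + q1*y + q2*y^2 + q3*y^3. Requiring Q*f - P = O(y^9) with deg P <= 5 kills the coefficients of y^6..y^8 in Q*f:
  y^6: a_6 + q1*a_5 + q2*a_4 + q3*a_3 = 0, i.e. 1/4224 + (-1/1760)*q1 + (1/704)*q2 + (-1/264)*q3 = 0.
  y^7: a_7 + q1*a_6 + q2*a_5 + q3*a_4 = 0, i.e. -1/9856 + (1/4224)*q1 + (-1/1760)*q2 + (1/704)*q3 = 0.
  y^8: a_8 + q1*a_7 + q2*a_6 + q3*a_5 = 0, i.e. 1/22528 + (-1/9856)*q1 + (1/4224)*q2 + (-1/1760)*q3 = 0.
Solving this linear system: q1 = 15/16, q2 = 15/56, q3 = 5/224.
The numerator is Q*f truncated at degree 5: P0 = a_0 = -1/6; P1 = a_1 + q1*a_0 = -71/352; P2 = a_2 + q1*a_1 + q2*a_0 = -17/224; P3 = a_3 + q1*a_2 + q2*a_1 + q3*a_0 = -89/9856; P4 = a_4 + q1*a_3 + q2*a_2 + q3*a_1 = -1/9856; P5 = a_5 + q1*a_4 + q2*a_3 + q3*a_2 = 1/394240.

The Pade approximant has numerator coefficients [-1/6, -71/352, -17/224, -89/9856, -1/9856, 1/394240]; denominator coefficients [1, 15/16, 15/56, 5/224].


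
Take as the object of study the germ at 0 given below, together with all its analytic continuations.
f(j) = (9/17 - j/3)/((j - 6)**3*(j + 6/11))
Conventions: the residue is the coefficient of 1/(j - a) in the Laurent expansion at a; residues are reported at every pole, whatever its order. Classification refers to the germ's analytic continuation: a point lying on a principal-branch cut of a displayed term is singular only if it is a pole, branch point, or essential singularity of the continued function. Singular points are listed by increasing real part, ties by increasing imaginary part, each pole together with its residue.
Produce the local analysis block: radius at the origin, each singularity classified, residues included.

Denominator factor (j + 6/11): pole of order 1 at -6/11, modulus 6/11.
Denominator factor (j - 6)^3: pole of order 3 at 6, modulus 6.
The radius of convergence is the smallest modulus among the singular points: 6/11.
At the order-1 pole -6/11 set g(j) = (j - (-6/11))*f(j) = (9/17 - j/3)/(j - 6)**3.
Simple pole: residue = g(a) at a = -6/11, which is -16093/6345216.
At the order-3 pole 6 set g(j) = (j - (6))^3*f(j) = (9/17 - j/3)/(j + 6/11).
Order-3 pole: residue = g''(a)/2; g''(6) = 16093/3172608, so the residue is 16093/6345216.
List the singular points by increasing real part (a conjugate pair: the negative imaginary part first).

Radius of convergence at 0: 6/11.
At -6/11: a pole of order 1; residue -16093/6345216.
At 6: a pole of order 3; residue 16093/6345216.


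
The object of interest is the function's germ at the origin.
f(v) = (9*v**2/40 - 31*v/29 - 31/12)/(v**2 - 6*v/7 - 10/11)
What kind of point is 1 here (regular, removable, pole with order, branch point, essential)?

The point is a regular point.

Denominator factors: v**2 - 6*v/7 - 10/11 = -59/77 at v = 1 — none vanishes.
So the germ continues analytically to 1.


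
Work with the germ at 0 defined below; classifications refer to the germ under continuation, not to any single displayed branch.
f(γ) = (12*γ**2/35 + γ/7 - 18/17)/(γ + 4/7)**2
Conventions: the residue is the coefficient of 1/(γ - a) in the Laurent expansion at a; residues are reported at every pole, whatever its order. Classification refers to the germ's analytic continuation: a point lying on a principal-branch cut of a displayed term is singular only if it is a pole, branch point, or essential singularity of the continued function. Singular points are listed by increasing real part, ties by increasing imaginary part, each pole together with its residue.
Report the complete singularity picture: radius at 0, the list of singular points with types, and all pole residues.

Denominator factor (γ + 4/7)^2: pole of order 2 at -4/7, modulus 4/7.
The radius of convergence is the smallest modulus among the singular points: 4/7.
At the order-2 pole -4/7 set g(γ) = (γ - (-4/7))^2*f(γ) = 12*γ**2/35 + γ/7 - 18/17.
Order-2 pole: residue = g'(a); g'(-4/7) = -61/245, so the residue is -61/245.

Radius of convergence at 0: 4/7.
At -4/7: a pole of order 2; residue -61/245.


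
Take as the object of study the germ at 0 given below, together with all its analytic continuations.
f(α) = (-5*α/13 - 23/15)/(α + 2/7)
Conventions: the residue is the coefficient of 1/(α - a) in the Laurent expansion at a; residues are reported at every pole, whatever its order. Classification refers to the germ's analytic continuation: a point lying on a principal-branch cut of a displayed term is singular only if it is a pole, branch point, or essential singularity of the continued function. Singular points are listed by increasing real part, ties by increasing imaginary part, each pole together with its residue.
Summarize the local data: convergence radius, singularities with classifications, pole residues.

Radius of convergence at 0: 2/7.
At -2/7: a pole of order 1; residue -1943/1365.

Denominator factor (α + 2/7): pole of order 1 at -2/7, modulus 2/7.
The radius of convergence is the smallest modulus among the singular points: 2/7.
At the order-1 pole -2/7 set g(α) = (α - (-2/7))*f(α) = -5*α/13 - 23/15.
Simple pole: residue = g(a) at a = -2/7, which is -1943/1365.


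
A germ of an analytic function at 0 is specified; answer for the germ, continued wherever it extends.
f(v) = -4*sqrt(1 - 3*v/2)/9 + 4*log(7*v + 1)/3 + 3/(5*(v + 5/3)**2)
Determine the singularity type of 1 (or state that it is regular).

Denominator factors: v + 5/3 = 8/3 at v = 1 — none vanishes.
Branch term sqrt(1 - v/(2/3)): argument at 1 is -1/2, nonzero, so 1 is not its branch point (a point on a principal cut is still regular for the continued germ).
Branch term log(1 - v/(-1/7)): argument at 1 is 8, nonzero, so 1 is not its branch point (a point on a principal cut is still regular for the continued germ).
So the germ continues analytically to 1.

The point is a regular point.


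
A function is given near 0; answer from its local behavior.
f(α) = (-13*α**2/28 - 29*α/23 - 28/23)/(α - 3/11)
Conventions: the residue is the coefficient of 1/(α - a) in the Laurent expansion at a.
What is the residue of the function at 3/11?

The residue is -124351/77924.

At the order-1 pole 3/11 set g(α) = (α - (3/11))*f(α) = -13*α**2/28 - 29*α/23 - 28/23.
Simple pole: residue = g(a) at a = 3/11, which is -124351/77924.


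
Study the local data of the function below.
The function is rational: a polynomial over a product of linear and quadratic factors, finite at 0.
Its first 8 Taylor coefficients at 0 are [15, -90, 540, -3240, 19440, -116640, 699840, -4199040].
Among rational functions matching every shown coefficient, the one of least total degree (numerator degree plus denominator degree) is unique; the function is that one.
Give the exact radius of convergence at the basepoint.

The radius of convergence is 1/6.

No rational of total degree below 1 reproduces all 8 coefficients; solving the [0/1] Pade equations on them gives f(k) = 5/(2*(k + 1/6)), whose expansion matches every shown term.
Denominator factor (k + 1/6): pole of order 1 at -1/6, modulus 1/6.
The radius of convergence is the smallest modulus among the singular points: 1/6.


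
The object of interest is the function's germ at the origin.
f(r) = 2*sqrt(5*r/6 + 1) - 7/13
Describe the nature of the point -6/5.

The term (2)*sqrt(1 - r/(-6/5)) has argument 1 - -6/5/(-6/5) = 0 at -6/5: a square-root (algebraic, two-sheeted) branch point; the remaining terms are analytic or single-valued there.

The point is an algebraic (square-root) branch point.


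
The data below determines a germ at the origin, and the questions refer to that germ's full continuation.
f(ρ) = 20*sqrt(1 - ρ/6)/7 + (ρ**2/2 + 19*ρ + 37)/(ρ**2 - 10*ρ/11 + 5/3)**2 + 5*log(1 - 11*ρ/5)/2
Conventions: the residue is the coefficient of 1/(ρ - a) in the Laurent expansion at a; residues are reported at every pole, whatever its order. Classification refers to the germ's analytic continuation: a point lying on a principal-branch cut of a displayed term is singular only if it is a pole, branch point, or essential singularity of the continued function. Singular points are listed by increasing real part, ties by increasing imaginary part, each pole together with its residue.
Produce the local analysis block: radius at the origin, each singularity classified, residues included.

Radius of convergence at 0: 5/11.
At (5/11) - ((1/33)*sqrt(1590))*i: a pole of order 2; residue ((371107/2247200)*sqrt(1590))*i.
At 5/11: a logarithmic branch point.
At (5/11) + ((1/33)*sqrt(1590))*i: a pole of order 2; residue -((371107/2247200)*sqrt(1590))*i.
At 6: an algebraic (square-root) branch point.

Denominator factor (ρ**2 - 10*ρ/11 + 5/3)^2: discriminant -2120/363, complex-conjugate roots (5/11) + ((1/33)*sqrt(1590))*i and (5/11) - ((1/33)*sqrt(1590))*i; poles of order 2, moduli (1/3)*sqrt(15) and (1/3)*sqrt(15).
Branch term (20/7)*sqrt(1 - ρ/(6)): its argument vanishes at ρ = 6, a square-root branch point, modulus 6.
Branch term (5/2)*log(1 - ρ/(5/11)): its argument vanishes at ρ = 5/11, a logarithmic branch point, modulus 5/11.
The radius of convergence is the smallest modulus among the singular points: 5/11.
The branch terms are analytic at (5/11) - ((1/33)*sqrt(1590))*i and contribute nothing to the residue; only the rational part matters.
The factor ρ**2 - 10*ρ/11 + 5/3 splits as (ρ - a)(ρ - a') with a = (5/11) - ((1/33)*sqrt(1590))*i, a' = (5/11) + ((1/33)*sqrt(1590))*i. At the order-2 pole a set g(ρ) = (ρ - a)^2*(rational part) = [ρ**2/2 + 19*ρ + 37] / (ρ - a')^2.
Order-2 pole: residue = g'(a); g'((5/11) - ((1/33)*sqrt(1590))*i) = ((371107/2247200)*sqrt(1590))*i, so the residue is ((371107/2247200)*sqrt(1590))*i.
The branch terms are analytic at (5/11) + ((1/33)*sqrt(1590))*i and contribute nothing to the residue; only the rational part matters.
The factor ρ**2 - 10*ρ/11 + 5/3 splits as (ρ - a)(ρ - a') with a = (5/11) + ((1/33)*sqrt(1590))*i, a' = (5/11) - ((1/33)*sqrt(1590))*i. At the order-2 pole a set g(ρ) = (ρ - a)^2*(rational part) = [ρ**2/2 + 19*ρ + 37] / (ρ - a')^2.
Order-2 pole: residue = g'(a); g'((5/11) + ((1/33)*sqrt(1590))*i) = -((371107/2247200)*sqrt(1590))*i, so the residue is -((371107/2247200)*sqrt(1590))*i.
List the singular points by increasing real part (a conjugate pair: the negative imaginary part first).


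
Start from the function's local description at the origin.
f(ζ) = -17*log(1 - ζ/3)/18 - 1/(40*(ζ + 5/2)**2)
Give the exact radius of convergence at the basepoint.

The radius of convergence is 5/2.

Denominator factor (ζ + 5/2)^2: pole of order 2 at -5/2, modulus 5/2.
Branch term (-17/18)*log(1 - ζ/(3)): its argument vanishes at ζ = 3, a logarithmic branch point, modulus 3.
The radius of convergence is the smallest modulus among the singular points: 5/2.


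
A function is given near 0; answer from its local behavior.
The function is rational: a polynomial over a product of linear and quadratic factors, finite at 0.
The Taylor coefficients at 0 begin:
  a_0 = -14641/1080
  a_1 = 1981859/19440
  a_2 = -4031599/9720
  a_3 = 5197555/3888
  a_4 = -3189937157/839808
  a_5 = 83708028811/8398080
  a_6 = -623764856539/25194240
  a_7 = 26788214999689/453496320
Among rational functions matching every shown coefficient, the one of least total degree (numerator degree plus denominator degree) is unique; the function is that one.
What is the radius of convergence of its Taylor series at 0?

No rational of total degree below 5 reproduces all 8 coefficients; solving the [2/3] Pade equations on them gives f(d) = (3*d**2/2 + 40*d/9 - 11/5)/(d + 6/11)**3, whose expansion matches every shown term.
Denominator factor (d + 6/11)^3: pole of order 3 at -6/11, modulus 6/11.
The radius of convergence is the smallest modulus among the singular points: 6/11.

The radius of convergence is 6/11.


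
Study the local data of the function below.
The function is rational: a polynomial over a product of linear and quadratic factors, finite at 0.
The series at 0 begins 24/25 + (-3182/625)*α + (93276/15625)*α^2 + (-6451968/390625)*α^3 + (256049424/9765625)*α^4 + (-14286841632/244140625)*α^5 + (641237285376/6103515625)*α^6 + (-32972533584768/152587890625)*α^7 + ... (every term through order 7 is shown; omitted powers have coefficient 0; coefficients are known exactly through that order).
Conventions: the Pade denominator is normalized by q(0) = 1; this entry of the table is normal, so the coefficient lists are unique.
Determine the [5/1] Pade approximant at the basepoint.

Taylor coefficients needed (read off): a_0 = 24/25, a_1 = -3182/625, a_2 = 93276/15625, a_3 = -6451968/390625, a_4 = 256049424/9765625, a_5 = -14286841632/244140625, a_6 = 641237285376/6103515625.
Write the denominator as Q(α) = 1 + q1*α. Requiring Q*f - P = O(α^7) with deg P <= 5 kills the coefficients of α^6..α^6 in Q*f:
  α^6: a_6 + q1*a_5 = 0, i.e. 641237285376/6103515625 + (-14286841632/244140625)*q1 = 0.
Solving this linear system: q1 = 2226518352/1240177225.
The numerator is Q*f truncated at degree 5: P0 = a_0 = 24/25; P1 = a_1 + q1*a_0 = -835306534/248035445; P2 = a_2 + q1*a_1 = -157288356/49607089; P3 = a_3 + q1*a_2 = -287699520/49607089; P4 = a_4 + q1*a_3 = -170348400/49607089; P5 = a_5 + q1*a_4 = -567828000/49607089.

The Pade approximant has numerator coefficients [24/25, -835306534/248035445, -157288356/49607089, -287699520/49607089, -170348400/49607089, -567828000/49607089]; denominator coefficients [1, 2226518352/1240177225].


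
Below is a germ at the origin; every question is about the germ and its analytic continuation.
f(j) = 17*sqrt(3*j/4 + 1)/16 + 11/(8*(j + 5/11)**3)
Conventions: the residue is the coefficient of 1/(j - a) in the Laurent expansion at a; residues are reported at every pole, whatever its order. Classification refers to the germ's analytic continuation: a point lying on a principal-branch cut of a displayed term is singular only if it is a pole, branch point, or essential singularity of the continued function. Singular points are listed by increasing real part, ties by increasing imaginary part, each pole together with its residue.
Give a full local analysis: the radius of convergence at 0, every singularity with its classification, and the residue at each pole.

Radius of convergence at 0: 5/11.
At -4/3: an algebraic (square-root) branch point.
At -5/11: a pole of order 3; residue 0.

Denominator factor (j + 5/11)^3: pole of order 3 at -5/11, modulus 5/11.
Branch term (17/16)*sqrt(1 - j/(-4/3)): its argument vanishes at j = -4/3, a square-root branch point, modulus 4/3.
The radius of convergence is the smallest modulus among the singular points: 5/11.
The branch term is analytic at -5/11 and contributes nothing to the residue; only the rational part matters.
At the order-3 pole -5/11 set g(j) = (j - (-5/11))^3*(rational part) = 11/8.
Order-3 pole: residue = g''(a)/2; g''(-5/11) = 0, so the residue is 0.
List the singular points by increasing real part (a conjugate pair: the negative imaginary part first).


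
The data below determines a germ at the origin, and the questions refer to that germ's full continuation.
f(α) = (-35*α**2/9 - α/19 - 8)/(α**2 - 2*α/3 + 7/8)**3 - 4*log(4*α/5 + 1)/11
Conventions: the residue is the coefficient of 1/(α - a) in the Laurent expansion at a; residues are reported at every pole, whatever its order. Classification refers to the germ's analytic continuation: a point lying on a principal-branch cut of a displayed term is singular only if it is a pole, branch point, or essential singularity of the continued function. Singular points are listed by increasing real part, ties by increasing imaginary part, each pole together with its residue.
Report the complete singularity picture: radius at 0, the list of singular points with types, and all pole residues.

Radius of convergence at 0: (1/4)*sqrt(14).
At -5/4: a logarithmic branch point.
At (1/3) - ((1/12)*sqrt(110))*i: a pole of order 3; residue -((1046013/3161125)*sqrt(110))*i.
At (1/3) + ((1/12)*sqrt(110))*i: a pole of order 3; residue ((1046013/3161125)*sqrt(110))*i.

Denominator factor (α**2 - 2*α/3 + 7/8)^3: discriminant -55/18, complex-conjugate roots (1/3) + ((1/12)*sqrt(110))*i and (1/3) - ((1/12)*sqrt(110))*i; poles of order 3, moduli (1/4)*sqrt(14) and (1/4)*sqrt(14).
Branch term (-4/11)*log(1 - α/(-5/4)): its argument vanishes at α = -5/4, a logarithmic branch point, modulus 5/4.
The radius of convergence is the smallest modulus among the singular points: (1/4)*sqrt(14).
The branch term is analytic at (1/3) - ((1/12)*sqrt(110))*i and contributes nothing to the residue; only the rational part matters.
The factor α**2 - 2*α/3 + 7/8 splits as (α - a)(α - a') with a = (1/3) - ((1/12)*sqrt(110))*i, a' = (1/3) + ((1/12)*sqrt(110))*i. At the order-3 pole a set g(α) = (α - a)^3*(rational part) = [-35*α**2/9 - α/19 - 8] / (α - a')^3.
Order-3 pole: residue = g''(a)/2; g''((1/3) - ((1/12)*sqrt(110))*i) = -((2092026/3161125)*sqrt(110))*i, so the residue is -((1046013/3161125)*sqrt(110))*i.
The branch term is analytic at (1/3) + ((1/12)*sqrt(110))*i and contributes nothing to the residue; only the rational part matters.
The factor α**2 - 2*α/3 + 7/8 splits as (α - a)(α - a') with a = (1/3) + ((1/12)*sqrt(110))*i, a' = (1/3) - ((1/12)*sqrt(110))*i. At the order-3 pole a set g(α) = (α - a)^3*(rational part) = [-35*α**2/9 - α/19 - 8] / (α - a')^3.
Order-3 pole: residue = g''(a)/2; g''((1/3) + ((1/12)*sqrt(110))*i) = ((2092026/3161125)*sqrt(110))*i, so the residue is ((1046013/3161125)*sqrt(110))*i.
List the singular points by increasing real part (a conjugate pair: the negative imaginary part first).


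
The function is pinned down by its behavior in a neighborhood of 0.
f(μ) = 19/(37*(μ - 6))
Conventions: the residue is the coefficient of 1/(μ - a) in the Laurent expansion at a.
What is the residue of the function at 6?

At the order-1 pole 6 set g(μ) = (μ - (6))*f(μ) = 19/37.
Simple pole: residue = g(a) at a = 6, which is 19/37.

The residue is 19/37.


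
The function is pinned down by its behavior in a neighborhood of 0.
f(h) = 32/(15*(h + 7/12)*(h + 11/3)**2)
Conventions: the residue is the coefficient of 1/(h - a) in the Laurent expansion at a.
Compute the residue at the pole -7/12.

The residue is 1536/6845.

At the order-1 pole -7/12 set g(h) = (h - (-7/12))*f(h) = 32/(15*(h + 11/3)**2).
Simple pole: residue = g(a) at a = -7/12, which is 1536/6845.


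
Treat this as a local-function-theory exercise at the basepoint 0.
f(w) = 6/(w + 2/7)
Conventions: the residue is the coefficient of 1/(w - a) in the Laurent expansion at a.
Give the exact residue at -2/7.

The residue is 6.

At the order-1 pole -2/7 set g(w) = (w - (-2/7))*f(w) = 6.
Simple pole: residue = g(a) at a = -2/7, which is 6.


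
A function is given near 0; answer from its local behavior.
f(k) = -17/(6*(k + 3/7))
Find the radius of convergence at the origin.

Denominator factor (k + 3/7): pole of order 1 at -3/7, modulus 3/7.
The radius of convergence is the smallest modulus among the singular points: 3/7.

The radius of convergence is 3/7.


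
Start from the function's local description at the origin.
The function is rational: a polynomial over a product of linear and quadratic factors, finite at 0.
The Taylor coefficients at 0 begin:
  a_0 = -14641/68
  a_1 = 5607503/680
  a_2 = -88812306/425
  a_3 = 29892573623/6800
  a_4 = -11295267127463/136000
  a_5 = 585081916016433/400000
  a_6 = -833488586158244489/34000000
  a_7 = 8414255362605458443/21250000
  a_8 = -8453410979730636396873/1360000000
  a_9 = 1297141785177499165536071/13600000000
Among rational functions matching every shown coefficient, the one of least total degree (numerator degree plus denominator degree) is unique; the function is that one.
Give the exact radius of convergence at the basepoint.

The radius of convergence is -11/10 + (1/110)*sqrt(16841).

No rational of total degree below 8 reproduces all 10 coefficients; solving the [0/8] Pade equations on them gives f(z) = 22/(17*(z + 1)**2*(z**2 - 11*z/5 - 2/11)**3), whose expansion matches every shown term.
Denominator factor (z + 1)^2: pole of order 2 at -1, modulus 1.
Denominator factor (z**2 - 11*z/5 - 2/11)^3: discriminant 1531/275, real irrational roots 11/10 + (1/110)*sqrt(16841) and 11/10 - (1/110)*sqrt(16841); poles of order 3, moduli 11/10 + (1/110)*sqrt(16841) and -11/10 + (1/110)*sqrt(16841).
The radius of convergence is the smallest modulus among the singular points: -11/10 + (1/110)*sqrt(16841).


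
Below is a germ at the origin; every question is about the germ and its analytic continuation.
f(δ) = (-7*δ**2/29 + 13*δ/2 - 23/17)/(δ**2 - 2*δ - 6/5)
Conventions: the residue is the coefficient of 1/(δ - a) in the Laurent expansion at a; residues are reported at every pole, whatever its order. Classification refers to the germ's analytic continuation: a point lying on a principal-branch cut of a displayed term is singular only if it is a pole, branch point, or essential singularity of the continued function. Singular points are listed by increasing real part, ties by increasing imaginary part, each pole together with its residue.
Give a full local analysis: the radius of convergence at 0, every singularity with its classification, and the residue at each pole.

Denominator factor (δ**2 - 2*δ - 6/5): discriminant 44/5, real irrational roots 1 + (1/5)*sqrt(55) and 1 - (1/5)*sqrt(55); poles of order 1, moduli 1 + (1/5)*sqrt(55) and -1 + (1/5)*sqrt(55).
The radius of convergence is the smallest modulus among the singular points: -1 + (1/5)*sqrt(55).
The factor δ**2 - 2*δ - 6/5 splits as (δ - a)(δ - a') with a = 1 - (1/5)*sqrt(55), a' = 1 + (1/5)*sqrt(55). At the order-1 pole a set g(δ) = (δ - a)*f(δ) = [-7*δ**2/29 + 13*δ/2 - 23/17] / (δ - a').
Simple pole: residue = g(a) at a = 1 - (1/5)*sqrt(55), which is 349/116 - (21567/108460)*sqrt(55).
The factor δ**2 - 2*δ - 6/5 splits as (δ - a)(δ - a') with a = 1 + (1/5)*sqrt(55), a' = 1 - (1/5)*sqrt(55). At the order-1 pole a set g(δ) = (δ - a)*f(δ) = [-7*δ**2/29 + 13*δ/2 - 23/17] / (δ - a').
Simple pole: residue = g(a) at a = 1 + (1/5)*sqrt(55), which is 349/116 + (21567/108460)*sqrt(55).
List the singular points by increasing real part (a conjugate pair: the negative imaginary part first).

Radius of convergence at 0: -1 + (1/5)*sqrt(55).
At 1 - (1/5)*sqrt(55): a pole of order 1; residue 349/116 - (21567/108460)*sqrt(55).
At 1 + (1/5)*sqrt(55): a pole of order 1; residue 349/116 + (21567/108460)*sqrt(55).


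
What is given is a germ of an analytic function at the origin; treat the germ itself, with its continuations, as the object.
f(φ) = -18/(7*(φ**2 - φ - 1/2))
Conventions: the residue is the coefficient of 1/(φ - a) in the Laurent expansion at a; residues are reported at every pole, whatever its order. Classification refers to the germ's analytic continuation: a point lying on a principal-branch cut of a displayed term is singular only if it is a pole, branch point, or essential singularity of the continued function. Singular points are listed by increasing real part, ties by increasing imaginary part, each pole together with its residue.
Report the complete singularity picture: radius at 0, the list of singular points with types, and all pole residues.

Denominator factor (φ**2 - φ - 1/2): discriminant 3, real irrational roots 1/2 + (1/2)*sqrt(3) and 1/2 - (1/2)*sqrt(3); poles of order 1, moduli 1/2 + (1/2)*sqrt(3) and -1/2 + (1/2)*sqrt(3).
The radius of convergence is the smallest modulus among the singular points: -1/2 + (1/2)*sqrt(3).
The factor φ**2 - φ - 1/2 splits as (φ - a)(φ - a') with a = 1/2 - (1/2)*sqrt(3), a' = 1/2 + (1/2)*sqrt(3). At the order-1 pole a set g(φ) = (φ - a)*f(φ) = [-18/7] / (φ - a').
Simple pole: residue = g(a) at a = 1/2 - (1/2)*sqrt(3), which is (6/7)*sqrt(3).
The factor φ**2 - φ - 1/2 splits as (φ - a)(φ - a') with a = 1/2 + (1/2)*sqrt(3), a' = 1/2 - (1/2)*sqrt(3). At the order-1 pole a set g(φ) = (φ - a)*f(φ) = [-18/7] / (φ - a').
Simple pole: residue = g(a) at a = 1/2 + (1/2)*sqrt(3), which is -(6/7)*sqrt(3).
List the singular points by increasing real part (a conjugate pair: the negative imaginary part first).

Radius of convergence at 0: -1/2 + (1/2)*sqrt(3).
At 1/2 - (1/2)*sqrt(3): a pole of order 1; residue (6/7)*sqrt(3).
At 1/2 + (1/2)*sqrt(3): a pole of order 1; residue -(6/7)*sqrt(3).


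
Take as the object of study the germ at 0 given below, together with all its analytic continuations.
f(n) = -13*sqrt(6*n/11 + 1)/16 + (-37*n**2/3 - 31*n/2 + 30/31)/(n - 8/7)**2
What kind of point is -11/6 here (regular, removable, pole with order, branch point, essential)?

The point is an algebraic (square-root) branch point.

The term (-13/16)*sqrt(1 - n/(-11/6)) has argument 1 - -11/6/(-11/6) = 0 at -11/6: a square-root (algebraic, two-sheeted) branch point; the remaining terms are analytic or single-valued there.


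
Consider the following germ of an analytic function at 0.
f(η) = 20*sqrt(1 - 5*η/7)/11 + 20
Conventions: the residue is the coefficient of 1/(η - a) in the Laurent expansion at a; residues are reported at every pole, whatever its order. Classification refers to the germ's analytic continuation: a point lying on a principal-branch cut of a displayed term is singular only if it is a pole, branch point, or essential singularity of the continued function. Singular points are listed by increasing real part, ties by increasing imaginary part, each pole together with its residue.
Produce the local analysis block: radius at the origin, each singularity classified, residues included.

Radius of convergence at 0: 7/5.
At 7/5: an algebraic (square-root) branch point.

Branch term (20/11)*sqrt(1 - η/(7/5)): its argument vanishes at η = 7/5, a square-root branch point, modulus 7/5.
The radius of convergence is the smallest modulus among the singular points: 7/5.


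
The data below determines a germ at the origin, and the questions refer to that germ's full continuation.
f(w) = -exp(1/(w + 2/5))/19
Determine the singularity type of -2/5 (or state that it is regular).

The point is an essential singularity.

The exponent 1/(w - (-2/5)) has a pole at -2/5, so exp(1/(w - (-2/5))) takes every nonzero value near it: an essential singularity (not a pole of any order).


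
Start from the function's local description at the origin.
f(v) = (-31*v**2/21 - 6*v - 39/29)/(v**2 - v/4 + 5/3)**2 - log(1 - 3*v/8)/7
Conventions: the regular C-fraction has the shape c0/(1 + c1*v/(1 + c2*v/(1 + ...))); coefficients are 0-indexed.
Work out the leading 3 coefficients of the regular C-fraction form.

Taylor coefficients (expand at 0): a_0 = -351/725, a_1 = -457089/203000, a_2 = -10086627/16240000.
c0 = a_0 = -351/725. Peel one level at a time: if S = 1 + c*v/S' with S'(0) = 1, then c is the v-coefficient of S and S' = c*v/(S - 1).
S_1 = c0/f = 1 + (-152363/32760)*v + (43675318367/2146435200)*v^2 + ...; c1 = -152363/32760.
S_2 = c1*v/(S_1 - 1) = 1 + (43675318367/9982823760)*v + ...; c2 = 43675318367/9982823760.

The regular C-fraction coefficients are [-351/725, -152363/32760, 43675318367/9982823760].


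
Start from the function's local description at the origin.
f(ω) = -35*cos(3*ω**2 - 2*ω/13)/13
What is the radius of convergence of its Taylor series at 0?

The radius of convergence is infinite.

The factor cos(3*ω**2 - 2*ω/13) is entire and contributes no finite singular point.
The polynomial part has no poles.
No finite singular points: the Taylor series at 0 converges everywhere.


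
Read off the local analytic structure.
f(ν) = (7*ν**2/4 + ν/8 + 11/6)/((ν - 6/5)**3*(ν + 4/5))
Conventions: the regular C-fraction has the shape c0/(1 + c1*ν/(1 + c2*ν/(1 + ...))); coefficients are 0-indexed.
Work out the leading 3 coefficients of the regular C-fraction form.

Taylor coefficients (expand at 0): a_0 = -6875/5184, a_1 = -18125/10368, a_2 = -300625/62208.
c0 = a_0 = -6875/5184. Peel one level at a time: if S = 1 + c*ν/S' with S'(0) = 1, then c is the ν-coefficient of S and S' = c*ν/(S - 1).
S_1 = c0/f = 1 + (-29/22)*ν + (-692/363)*ν^2 + ...; c1 = -29/22.
S_2 = c1*ν/(S_1 - 1) = 1 + (-1384/957)*ν + ...; c2 = -1384/957.

The regular C-fraction coefficients are [-6875/5184, -29/22, -1384/957].


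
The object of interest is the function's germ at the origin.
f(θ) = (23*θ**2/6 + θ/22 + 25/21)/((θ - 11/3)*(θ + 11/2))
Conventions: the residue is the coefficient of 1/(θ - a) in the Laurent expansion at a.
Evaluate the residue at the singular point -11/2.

The residue is -19639/1540.

At the order-1 pole -11/2 set g(θ) = (θ - (-11/2))*f(θ) = (23*θ**2/6 + θ/22 + 25/21)/(θ - 11/3).
Simple pole: residue = g(a) at a = -11/2, which is -19639/1540.


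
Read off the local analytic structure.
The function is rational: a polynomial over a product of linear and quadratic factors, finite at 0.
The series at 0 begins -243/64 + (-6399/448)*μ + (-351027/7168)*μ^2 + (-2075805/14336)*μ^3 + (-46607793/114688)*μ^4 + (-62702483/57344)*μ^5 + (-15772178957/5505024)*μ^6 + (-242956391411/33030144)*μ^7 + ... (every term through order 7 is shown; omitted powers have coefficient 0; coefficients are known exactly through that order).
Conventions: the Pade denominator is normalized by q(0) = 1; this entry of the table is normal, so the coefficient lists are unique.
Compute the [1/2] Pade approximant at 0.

Taylor coefficients needed (read off): a_0 = -243/64, a_1 = -6399/448, a_2 = -351027/7168, a_3 = -2075805/14336.
Write the denominator as Q(μ) = 1 + q1*μ + q2*μ^2. Requiring Q*f - P = O(μ^4) with deg P <= 1 kills the coefficients of μ^2..μ^3 in Q*f:
  μ^2: a_2 + q1*a_1 + q2*a_0 = 0, i.e. -351027/7168 + (-6399/448)*q1 + (-243/64)*q2 = 0.
  μ^3: a_3 + q1*a_2 + q2*a_1 = 0, i.e. -2075805/14336 + (-351027/7168)*q1 + (-6399/448)*q2 = 0.
Solving this linear system: q1 = -439643/53094, q2 = 7752787/424752.
The numerator is Q*f truncated at degree 1: P0 = a_0 = -243/64; P1 = a_1 + q1*a_0 = 136028079/7928704.

The Pade approximant has numerator coefficients [-243/64, 136028079/7928704]; denominator coefficients [1, -439643/53094, 7752787/424752].


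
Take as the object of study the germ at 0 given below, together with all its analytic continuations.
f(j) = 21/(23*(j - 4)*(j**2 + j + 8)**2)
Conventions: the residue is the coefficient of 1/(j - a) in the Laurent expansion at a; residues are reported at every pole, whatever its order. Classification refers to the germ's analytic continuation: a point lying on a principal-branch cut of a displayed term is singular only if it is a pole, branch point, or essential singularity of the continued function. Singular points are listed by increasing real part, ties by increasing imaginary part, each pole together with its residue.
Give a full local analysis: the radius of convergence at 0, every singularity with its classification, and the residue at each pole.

Denominator factor (j**2 + j + 8)^2: discriminant -31, complex-conjugate roots (-1/2) + ((1/2)*sqrt(31))*i and (-1/2) - ((1/2)*sqrt(31))*i; poles of order 2, moduli (2)*sqrt(2) and (2)*sqrt(2).
Denominator factor (j - 4): pole of order 1 at 4, modulus 4.
The radius of convergence is the smallest modulus among the singular points: (2)*sqrt(2).
The factor j**2 + j + 8 splits as (j - a)(j - a') with a = (-1/2) - ((1/2)*sqrt(31))*i, a' = (-1/2) + ((1/2)*sqrt(31))*i. At the order-2 pole a set g(j) = (j - a)^2*f(j) = [21/(23*(j - 4))] / (j - a')^2.
Order-2 pole: residue = g'(a); g'((-1/2) - ((1/2)*sqrt(31))*i) = (-3/5152) - ((2349/4951072)*sqrt(31))*i, so the residue is (-3/5152) - ((2349/4951072)*sqrt(31))*i.
The factor j**2 + j + 8 splits as (j - a)(j - a') with a = (-1/2) + ((1/2)*sqrt(31))*i, a' = (-1/2) - ((1/2)*sqrt(31))*i. At the order-2 pole a set g(j) = (j - a)^2*f(j) = [21/(23*(j - 4))] / (j - a')^2.
Order-2 pole: residue = g'(a); g'((-1/2) + ((1/2)*sqrt(31))*i) = (-3/5152) + ((2349/4951072)*sqrt(31))*i, so the residue is (-3/5152) + ((2349/4951072)*sqrt(31))*i.
At the order-1 pole 4 set g(j) = (j - (4))*f(j) = 21/(23*(j**2 + j + 8)**2).
Simple pole: residue = g(a) at a = 4, which is 3/2576.
List the singular points by increasing real part (a conjugate pair: the negative imaginary part first).

Radius of convergence at 0: (2)*sqrt(2).
At (-1/2) - ((1/2)*sqrt(31))*i: a pole of order 2; residue (-3/5152) - ((2349/4951072)*sqrt(31))*i.
At (-1/2) + ((1/2)*sqrt(31))*i: a pole of order 2; residue (-3/5152) + ((2349/4951072)*sqrt(31))*i.
At 4: a pole of order 1; residue 3/2576.


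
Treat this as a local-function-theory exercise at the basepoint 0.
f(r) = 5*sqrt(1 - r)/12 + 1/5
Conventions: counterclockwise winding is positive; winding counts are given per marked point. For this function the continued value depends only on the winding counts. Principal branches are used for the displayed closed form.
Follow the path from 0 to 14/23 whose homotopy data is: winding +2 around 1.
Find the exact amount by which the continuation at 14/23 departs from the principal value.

Continued minus principal equals 0.

The rational part is single-valued and drops out of the difference; each branch term changes only by its own monodromy.
(5/12)*sqrt(1 - r/(1)): winding +2 is even, the square root returns to the same sheet, contribution 0.
Summing the contributions at r = 14/23 gives 0.


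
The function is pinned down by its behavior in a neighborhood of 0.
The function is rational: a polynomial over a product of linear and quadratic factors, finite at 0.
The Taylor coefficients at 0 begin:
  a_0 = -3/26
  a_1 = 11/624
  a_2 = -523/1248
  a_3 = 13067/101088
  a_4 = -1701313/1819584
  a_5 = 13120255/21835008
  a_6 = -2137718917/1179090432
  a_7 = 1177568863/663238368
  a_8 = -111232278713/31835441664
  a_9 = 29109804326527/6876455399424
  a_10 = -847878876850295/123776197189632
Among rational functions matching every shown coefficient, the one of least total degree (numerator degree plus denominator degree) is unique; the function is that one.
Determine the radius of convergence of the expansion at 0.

No rational of total degree below 9 reproduces all 11 coefficients; solving the [2/7] Pade equations on them gives f(x) = (x**2 - x/2 + 12/13)/((x - 2)**3*(x**2 - 5*x/9 - 1)**2), whose expansion matches every shown term.
Denominator factor (x - 2)^3: pole of order 3 at 2, modulus 2.
Denominator factor (x**2 - 5*x/9 - 1)^2: discriminant 349/81, real irrational roots 5/18 + (1/18)*sqrt(349) and 5/18 - (1/18)*sqrt(349); poles of order 2, moduli 5/18 + (1/18)*sqrt(349) and -5/18 + (1/18)*sqrt(349).
The radius of convergence is the smallest modulus among the singular points: -5/18 + (1/18)*sqrt(349).

The radius of convergence is -5/18 + (1/18)*sqrt(349).


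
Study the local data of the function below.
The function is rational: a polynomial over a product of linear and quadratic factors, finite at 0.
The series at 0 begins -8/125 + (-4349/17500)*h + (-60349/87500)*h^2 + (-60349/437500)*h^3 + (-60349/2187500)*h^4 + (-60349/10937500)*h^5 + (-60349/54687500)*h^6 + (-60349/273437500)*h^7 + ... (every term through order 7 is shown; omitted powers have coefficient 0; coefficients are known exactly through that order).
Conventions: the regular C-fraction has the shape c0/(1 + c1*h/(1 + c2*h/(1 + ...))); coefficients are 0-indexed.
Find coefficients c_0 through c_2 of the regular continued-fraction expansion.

The regular C-fraction coefficients are [-8/125, -4349/1120, 1079125/974176].

Taylor coefficients (read off): a_0 = -8/125, a_1 = -4349/17500, a_2 = -60349/87500.
c0 = a_0 = -8/125. Peel one level at a time: if S = 1 + c*h/S' with S'(0) = 1, then c is the h-coefficient of S and S' = c*h/(S - 1).
S_1 = c0/f = 1 + (-4349/1120)*h + (215825/50176)*h^2 + ...; c1 = -4349/1120.
S_2 = c1*h/(S_1 - 1) = 1 + (1079125/974176)*h + ...; c2 = 1079125/974176.


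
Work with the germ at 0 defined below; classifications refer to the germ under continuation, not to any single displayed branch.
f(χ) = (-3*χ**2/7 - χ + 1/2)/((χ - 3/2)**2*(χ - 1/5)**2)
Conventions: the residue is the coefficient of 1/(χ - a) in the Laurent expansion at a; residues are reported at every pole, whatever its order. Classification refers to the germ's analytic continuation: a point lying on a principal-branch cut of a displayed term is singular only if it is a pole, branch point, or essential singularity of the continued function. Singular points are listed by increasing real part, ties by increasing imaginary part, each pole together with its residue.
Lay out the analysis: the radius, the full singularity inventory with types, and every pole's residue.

Denominator factor (χ - 1/5)^2: pole of order 2 at 1/5, modulus 1/5.
Denominator factor (χ - 3/2)^2: pole of order 2 at 3/2, modulus 3/2.
The radius of convergence is the smallest modulus among the singular points: 1/5.
At the order-2 pole 1/5 set g(χ) = (χ - (1/5))^2*f(χ) = (-3*χ**2/7 - χ + 1/2)/(χ - 3/2)**2.
Order-2 pole: residue = g'(a); g'(1/5) = -6700/15379, so the residue is -6700/15379.
At the order-2 pole 3/2 set g(χ) = (χ - (3/2))^2*f(χ) = (-3*χ**2/7 - χ + 1/2)/(χ - 1/5)**2.
Order-2 pole: residue = g'(a); g'(3/2) = 6700/15379, so the residue is 6700/15379.
List the singular points by increasing real part (a conjugate pair: the negative imaginary part first).

Radius of convergence at 0: 1/5.
At 1/5: a pole of order 2; residue -6700/15379.
At 3/2: a pole of order 2; residue 6700/15379.


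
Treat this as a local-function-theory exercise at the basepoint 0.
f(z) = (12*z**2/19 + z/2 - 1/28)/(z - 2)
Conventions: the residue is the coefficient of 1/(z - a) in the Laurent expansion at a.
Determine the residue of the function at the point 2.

The residue is 1857/532.

At the order-1 pole 2 set g(z) = (z - (2))*f(z) = 12*z**2/19 + z/2 - 1/28.
Simple pole: residue = g(a) at a = 2, which is 1857/532.


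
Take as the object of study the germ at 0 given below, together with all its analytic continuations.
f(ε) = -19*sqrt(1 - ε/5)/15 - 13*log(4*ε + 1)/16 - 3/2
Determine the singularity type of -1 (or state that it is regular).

There is no denominator, hence no pole anywhere.
Branch term sqrt(1 - ε/(5)): argument at -1 is 6/5, nonzero, so -1 is not its branch point (a point on a principal cut is still regular for the continued germ).
Branch term log(1 - ε/(-1/4)): argument at -1 is -3, nonzero, so -1 is not its branch point (a point on a principal cut is still regular for the continued germ).
So the germ continues analytically to -1.

The point is a regular point.


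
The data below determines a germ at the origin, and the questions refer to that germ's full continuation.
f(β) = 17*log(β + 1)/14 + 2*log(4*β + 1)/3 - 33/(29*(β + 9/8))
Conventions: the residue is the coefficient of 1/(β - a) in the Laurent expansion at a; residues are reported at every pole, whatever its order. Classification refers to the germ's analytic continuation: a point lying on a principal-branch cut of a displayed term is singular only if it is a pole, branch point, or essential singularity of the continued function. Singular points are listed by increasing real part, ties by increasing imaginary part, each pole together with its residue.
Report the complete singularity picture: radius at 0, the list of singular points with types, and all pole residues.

Radius of convergence at 0: 1/4.
At -9/8: a pole of order 1; residue -33/29.
At -1: a logarithmic branch point.
At -1/4: a logarithmic branch point.

Denominator factor (β + 9/8): pole of order 1 at -9/8, modulus 9/8.
Branch term (2/3)*log(1 - β/(-1/4)): its argument vanishes at β = -1/4, a logarithmic branch point, modulus 1/4.
Branch term (17/14)*log(1 - β/(-1)): its argument vanishes at β = -1, a logarithmic branch point, modulus 1.
The radius of convergence is the smallest modulus among the singular points: 1/4.
The branch terms are analytic at -9/8 and contribute nothing to the residue; only the rational part matters.
At the order-1 pole -9/8 set g(β) = (β - (-9/8))*(rational part) = -33/29.
Simple pole: residue = g(a) at a = -9/8, which is -33/29.
List the singular points by increasing real part (a conjugate pair: the negative imaginary part first).
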